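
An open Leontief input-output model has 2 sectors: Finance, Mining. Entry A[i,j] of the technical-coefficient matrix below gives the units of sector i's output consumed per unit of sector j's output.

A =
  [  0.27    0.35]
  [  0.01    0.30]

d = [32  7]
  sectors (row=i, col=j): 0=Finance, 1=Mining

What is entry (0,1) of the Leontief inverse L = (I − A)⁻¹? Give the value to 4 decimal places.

Form M = I − A:
  [  0.73   -0.35]
  [ -0.01    0.70]
Leontief inverse L = M⁻¹:
  [  1.3793    0.6897]
  [  0.0197    1.4384]
Total output x = L · d:
  x_0 = 1.3793·32 + 0.6897·7 = 48.9655
  x_1 = 0.0197·32 + 1.4384·7 = 10.6995

L[0,1] = 0.6897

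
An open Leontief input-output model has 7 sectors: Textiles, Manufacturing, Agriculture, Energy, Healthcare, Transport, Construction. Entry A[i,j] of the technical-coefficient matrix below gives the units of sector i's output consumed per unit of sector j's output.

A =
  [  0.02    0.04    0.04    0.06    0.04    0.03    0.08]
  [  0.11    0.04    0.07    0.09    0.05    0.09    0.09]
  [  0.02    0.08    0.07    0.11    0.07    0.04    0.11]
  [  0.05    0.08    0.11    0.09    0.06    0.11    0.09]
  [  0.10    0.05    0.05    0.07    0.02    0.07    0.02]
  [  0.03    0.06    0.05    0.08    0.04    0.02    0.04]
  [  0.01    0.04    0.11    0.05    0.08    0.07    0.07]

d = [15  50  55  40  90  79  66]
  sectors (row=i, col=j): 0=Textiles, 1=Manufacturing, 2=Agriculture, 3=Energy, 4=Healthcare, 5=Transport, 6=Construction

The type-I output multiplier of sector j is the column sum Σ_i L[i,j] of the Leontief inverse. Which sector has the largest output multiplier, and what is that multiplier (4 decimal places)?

Energy (1.9953)

Form M = I − A:
  [  0.98   -0.04   -0.04   -0.06   -0.04   -0.03   -0.08]
  [ -0.11    0.96   -0.07   -0.09   -0.05   -0.09   -0.09]
  [ -0.02   -0.08    0.93   -0.11   -0.07   -0.04   -0.11]
  [ -0.05   -0.08   -0.11    0.91   -0.06   -0.11   -0.09]
  [ -0.10   -0.05   -0.05   -0.07    0.98   -0.07   -0.02]
  [ -0.03   -0.06   -0.05   -0.08   -0.04    0.98   -0.04]
  [ -0.01   -0.04   -0.11   -0.05   -0.08   -0.07    0.93]
Leontief inverse L = M⁻¹:
  [  1.0462    0.0724    0.0847    0.1045    0.0715    0.0677    0.1216]
  [  0.1506    1.0946    0.1407    0.1648    0.1012    0.1480    0.1600]
  [  0.0650    0.1335    1.1430    0.1838    0.1211    0.1029    0.1785]
  [  0.0990    0.1422    0.1899    1.1763    0.1178    0.1763    0.1687]
  [  0.1301    0.0887    0.0980    0.1240    1.0551    0.1105    0.0708]
  [  0.0599    0.0948    0.0959    0.1284    0.0722    1.0605    0.0853]
  [  0.0464    0.0861    0.1680    0.1135    0.1220    0.1181    1.1262]
Total output x = L · d:
  x_0 = 1.0462·15 + 0.0724·50 + 0.0847·55 + 0.1045·40 + 0.0715·90 + 0.0677·79 + 0.1216·66 = 47.9545
  x_1 = 0.1506·15 + 1.0946·50 + 0.1407·55 + 0.1648·40 + 0.1012·90 + 0.1480·79 + 0.1600·66 = 102.6859
  x_2 = 0.0650·15 + 0.1335·50 + 1.1430·55 + 0.1838·40 + 0.1211·90 + 0.1029·79 + 0.1785·66 = 108.6849
  x_3 = 0.0990·15 + 0.1422·50 + 0.1899·55 + 1.1763·40 + 0.1178·90 + 0.1763·79 + 0.1687·66 = 101.7535
  x_4 = 0.1301·15 + 0.0887·50 + 0.0980·55 + 0.1240·40 + 1.0551·90 + 0.1105·79 + 0.0708·66 = 125.0936
  x_5 = 0.0599·15 + 0.0948·50 + 0.0959·55 + 0.1284·40 + 0.0722·90 + 1.0605·79 + 0.0853·66 = 111.9537
  x_6 = 0.0464·15 + 0.0861·50 + 0.1680·55 + 0.1135·40 + 0.1220·90 + 0.1181·79 + 1.1262·66 = 113.4132
Output multipliers (column sums of L):
  Textiles: 1.5972
  Manufacturing: 1.7121
  Agriculture: 1.9201
  Energy: 1.9953
  Healthcare: 1.6611
  Transport: 1.7840
  Construction: 1.9110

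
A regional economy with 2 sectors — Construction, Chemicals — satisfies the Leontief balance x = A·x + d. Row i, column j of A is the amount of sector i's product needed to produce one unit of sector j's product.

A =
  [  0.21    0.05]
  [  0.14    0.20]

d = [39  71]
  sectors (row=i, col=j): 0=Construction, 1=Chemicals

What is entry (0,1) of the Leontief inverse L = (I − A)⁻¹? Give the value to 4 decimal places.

L[0,1] = 0.0800

Form M = I − A:
  [  0.79   -0.05]
  [ -0.14    0.80]
Leontief inverse L = M⁻¹:
  [  1.2800    0.0800]
  [  0.2240    1.2640]
Total output x = L · d:
  x_0 = 1.2800·39 + 0.0800·71 = 55.6000
  x_1 = 0.2240·39 + 1.2640·71 = 98.4800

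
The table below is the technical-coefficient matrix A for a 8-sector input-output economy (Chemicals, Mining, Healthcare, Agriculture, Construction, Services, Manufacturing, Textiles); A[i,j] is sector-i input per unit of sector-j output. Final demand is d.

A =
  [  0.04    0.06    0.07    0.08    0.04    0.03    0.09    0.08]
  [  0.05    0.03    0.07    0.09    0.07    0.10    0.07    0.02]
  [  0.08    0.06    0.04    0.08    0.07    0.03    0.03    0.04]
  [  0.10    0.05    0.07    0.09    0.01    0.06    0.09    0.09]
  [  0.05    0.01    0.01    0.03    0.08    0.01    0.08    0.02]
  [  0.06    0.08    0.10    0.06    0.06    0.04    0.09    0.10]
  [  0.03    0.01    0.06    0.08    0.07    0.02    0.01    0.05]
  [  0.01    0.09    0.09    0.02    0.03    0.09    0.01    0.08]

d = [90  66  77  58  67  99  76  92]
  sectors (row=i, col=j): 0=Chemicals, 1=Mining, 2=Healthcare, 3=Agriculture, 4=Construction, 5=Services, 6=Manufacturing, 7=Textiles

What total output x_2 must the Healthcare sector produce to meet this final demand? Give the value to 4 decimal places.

137.1308

Form M = I − A:
  [  0.96   -0.06   -0.07   -0.08   -0.04   -0.03   -0.09   -0.08]
  [ -0.05    0.97   -0.07   -0.09   -0.07   -0.10   -0.07   -0.02]
  [ -0.08   -0.06    0.96   -0.08   -0.07   -0.03   -0.03   -0.04]
  [ -0.10   -0.05   -0.07    0.91   -0.01   -0.06   -0.09   -0.09]
  [ -0.05   -0.01   -0.01   -0.03    0.92   -0.01   -0.08   -0.02]
  [ -0.06   -0.08   -0.10   -0.06   -0.06    0.96   -0.09   -0.10]
  [ -0.03   -0.01   -0.06   -0.08   -0.07   -0.02    0.99   -0.05]
  [ -0.01   -0.09   -0.09   -0.02   -0.03   -0.09   -0.01    0.92]
Leontief inverse L = M⁻¹:
  [  1.0869    0.1030    0.1266    0.1396    0.0859    0.0736    0.1376    0.1333]
  [  0.1021    1.0742    0.1278    0.1524    0.1188    0.1397    0.1260    0.0773]
  [  0.1230    0.0974    1.0887    0.1331    0.1103    0.0673    0.0791    0.0872]
  [  0.1543    0.1039    0.1396    1.1608    0.0614    0.1110    0.1478    0.1567]
  [  0.0745    0.0295    0.0379    0.0618    1.1077    0.0287    0.1082    0.0479]
  [  0.1149    0.1319    0.1668    0.1301    0.1168    1.0918    0.1470    0.1621]
  [  0.0641    0.0397    0.0956    0.1182    0.0998    0.0474    1.0456    0.0863]
  [  0.0516    0.1323    0.1420    0.0707    0.0733    0.1317    0.0540    1.1263]
Total output x = L · d:
  x_0 = 1.0869·90 + 0.1030·66 + 0.1266·77 + 0.1396·58 + 0.0859·67 + 0.0736·99 + 0.1376·76 + 0.1333·92 = 158.2182
  x_1 = 0.1021·90 + 1.0742·66 + 0.1278·77 + 0.1524·58 + 0.1188·67 + 0.1397·99 + 0.1260·76 + 0.0773·92 = 137.2517
  x_2 = 0.1230·90 + 0.0974·66 + 1.0887·77 + 0.1331·58 + 0.1103·67 + 0.0673·99 + 0.0791·76 + 0.0872·92 = 137.1308
  x_3 = 0.1543·90 + 0.1039·66 + 0.1396·77 + 1.1608·58 + 0.0614·67 + 0.1110·99 + 0.1478·76 + 0.1567·92 = 139.5735
  x_4 = 0.0745·90 + 0.0295·66 + 0.0379·77 + 0.0618·58 + 1.1077·67 + 0.0287·99 + 0.1082·76 + 0.0479·92 = 104.8369
  x_5 = 0.1149·90 + 0.1319·66 + 0.1668·77 + 0.1301·58 + 0.1168·67 + 1.0918·99 + 0.1470·76 + 0.1621·92 = 181.4429
  x_6 = 0.0641·90 + 0.0397·66 + 0.0956·77 + 0.1182·58 + 0.0998·67 + 0.0474·99 + 1.0456·76 + 0.0863·92 = 121.3984
  x_7 = 0.0516·90 + 0.1323·66 + 0.1420·77 + 0.0707·58 + 0.0733·67 + 0.1317·99 + 0.0540·76 + 1.1263·92 = 154.0837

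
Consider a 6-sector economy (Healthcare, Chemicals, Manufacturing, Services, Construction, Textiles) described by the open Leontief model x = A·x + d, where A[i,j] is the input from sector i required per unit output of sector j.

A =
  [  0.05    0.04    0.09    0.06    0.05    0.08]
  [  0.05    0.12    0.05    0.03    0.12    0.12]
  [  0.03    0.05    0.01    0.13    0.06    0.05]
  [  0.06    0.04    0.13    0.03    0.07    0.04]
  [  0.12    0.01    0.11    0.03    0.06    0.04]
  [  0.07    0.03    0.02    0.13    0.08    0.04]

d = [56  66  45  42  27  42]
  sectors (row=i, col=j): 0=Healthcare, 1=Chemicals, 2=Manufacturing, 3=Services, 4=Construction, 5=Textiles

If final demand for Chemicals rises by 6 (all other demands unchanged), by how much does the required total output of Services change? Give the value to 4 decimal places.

Form M = I − A:
  [  0.95   -0.04   -0.09   -0.06   -0.05   -0.08]
  [ -0.05    0.88   -0.05   -0.03   -0.12   -0.12]
  [ -0.03   -0.05    0.99   -0.13   -0.06   -0.05]
  [ -0.06   -0.04   -0.13    0.97   -0.07   -0.04]
  [ -0.12   -0.01   -0.11   -0.03    0.94   -0.04]
  [ -0.07   -0.03   -0.02   -0.13   -0.08    0.96]
Leontief inverse L = M⁻¹:
  [  1.0868    0.0664    0.1284    0.1046    0.0919    0.1137]
  [  0.1049    1.1587    0.1027    0.0845    0.1808    0.1700]
  [  0.0658    0.0741    1.0537    0.1614    0.0991    0.0805]
  [  0.0961    0.0665    0.1670    1.0747    0.1106    0.0744]
  [  0.1553    0.0339    0.1491    0.0745    1.0978    0.0738]
  [  0.1098    0.0544    0.0696    0.1654    0.1209    1.0732]
Total output x = L · d:
  x_0 = 1.0868·56 + 0.0664·66 + 0.1284·45 + 0.1046·42 + 0.0919·27 + 0.1137·42 = 82.6690
  x_1 = 0.1049·56 + 1.1587·66 + 0.1027·45 + 0.0845·42 + 0.1808·27 + 0.1700·42 = 102.5347
  x_2 = 0.0658·56 + 0.0741·66 + 1.0537·45 + 0.1614·42 + 0.0991·27 + 0.0805·42 = 68.8231
  x_3 = 0.0961·56 + 0.0665·66 + 0.1670·45 + 1.0747·42 + 0.1106·27 + 0.0744·42 = 68.5365
  x_4 = 0.1553·56 + 0.0339·66 + 0.1491·45 + 0.0745·42 + 1.0978·27 + 0.0738·42 = 53.5091
  x_5 = 0.1098·56 + 0.0544·66 + 0.0696·45 + 0.1654·42 + 0.1209·27 + 1.0732·42 = 68.1560
Δx_3 = L[3,1] · Δd_1 = 0.0665 · 6 = 0.3990

0.3990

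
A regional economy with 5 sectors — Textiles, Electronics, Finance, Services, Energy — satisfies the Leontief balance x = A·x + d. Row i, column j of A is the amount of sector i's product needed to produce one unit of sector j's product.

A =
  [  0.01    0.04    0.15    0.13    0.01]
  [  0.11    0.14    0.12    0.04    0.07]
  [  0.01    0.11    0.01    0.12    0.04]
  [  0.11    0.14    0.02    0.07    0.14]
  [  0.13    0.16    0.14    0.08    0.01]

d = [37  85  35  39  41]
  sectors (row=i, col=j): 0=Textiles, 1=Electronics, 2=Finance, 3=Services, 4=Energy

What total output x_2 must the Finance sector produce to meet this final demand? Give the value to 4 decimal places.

63.6005

Form M = I − A:
  [  0.99   -0.04   -0.15   -0.13   -0.01]
  [ -0.11    0.86   -0.12   -0.04   -0.07]
  [ -0.01   -0.11    0.99   -0.12   -0.04]
  [ -0.11   -0.14   -0.02    0.93   -0.14]
  [ -0.13   -0.16   -0.14   -0.08    0.99]
Leontief inverse L = M⁻¹:
  [  1.0510    0.1112    0.1836    0.1798    0.0513]
  [  0.1662    1.2342    0.1929    0.1109    0.1124]
  [  0.0583    0.1780    1.0548    0.1586    0.0782]
  [  0.1788    0.2417    0.1055    1.1401    0.1844]
  [  0.1876    0.2588    0.2130    0.1561    1.0610]
Total output x = L · d:
  x_0 = 1.0510·37 + 0.1112·85 + 0.1836·35 + 0.1798·39 + 0.0513·41 = 63.8826
  x_1 = 0.1662·37 + 1.2342·85 + 0.1929·35 + 0.1109·39 + 0.1124·41 = 126.7357
  x_2 = 0.0583·37 + 0.1780·85 + 1.0548·35 + 0.1586·39 + 0.0782·41 = 63.6005
  x_3 = 0.1788·37 + 0.2417·85 + 0.1055·35 + 1.1401·39 + 0.1844·41 = 82.8805
  x_4 = 0.1876·37 + 0.2588·85 + 0.2130·35 + 0.1561·39 + 1.0610·41 = 85.9767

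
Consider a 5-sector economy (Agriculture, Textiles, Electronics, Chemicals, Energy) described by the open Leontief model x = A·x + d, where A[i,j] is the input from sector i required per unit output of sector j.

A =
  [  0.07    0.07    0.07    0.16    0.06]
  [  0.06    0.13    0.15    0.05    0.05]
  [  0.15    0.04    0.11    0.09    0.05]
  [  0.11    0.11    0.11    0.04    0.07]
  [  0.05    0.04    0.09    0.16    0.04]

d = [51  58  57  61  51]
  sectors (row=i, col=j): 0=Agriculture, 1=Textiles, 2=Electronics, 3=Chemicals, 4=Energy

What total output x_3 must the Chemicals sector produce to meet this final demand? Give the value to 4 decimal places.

Form M = I − A:
  [  0.93   -0.07   -0.07   -0.16   -0.06]
  [ -0.06    0.87   -0.15   -0.05   -0.05]
  [ -0.15   -0.04    0.89   -0.09   -0.05]
  [ -0.11   -0.11   -0.11    0.96   -0.07]
  [ -0.05   -0.04   -0.09   -0.16    0.96]
Leontief inverse L = M⁻¹:
  [  1.1406    0.1323    0.1506    0.2282    0.1027]
  [  0.1341    1.1906    0.2355    0.1217    0.0915]
  [  0.2230    0.0982    1.1880    0.1692    0.0933]
  [  0.1801    0.1697    0.1921    1.1171    0.1116]
  [  0.1159    0.0940    0.1611    0.2190    1.0782]
Total output x = L · d:
  x_0 = 1.1406·51 + 0.1323·58 + 0.1506·57 + 0.2282·61 + 0.1027·51 = 93.5833
  x_1 = 0.1341·51 + 1.1906·58 + 0.2355·57 + 0.1217·61 + 0.0915·51 = 101.4137
  x_2 = 0.2230·51 + 0.0982·58 + 1.1880·57 + 0.1692·61 + 0.0933·51 = 99.8667
  x_3 = 0.1801·51 + 0.1697·58 + 0.1921·57 + 1.1171·61 + 0.1116·51 = 103.8096
  x_4 = 0.1159·51 + 0.0940·58 + 0.1611·57 + 0.2190·61 + 1.0782·51 = 88.8888

103.8096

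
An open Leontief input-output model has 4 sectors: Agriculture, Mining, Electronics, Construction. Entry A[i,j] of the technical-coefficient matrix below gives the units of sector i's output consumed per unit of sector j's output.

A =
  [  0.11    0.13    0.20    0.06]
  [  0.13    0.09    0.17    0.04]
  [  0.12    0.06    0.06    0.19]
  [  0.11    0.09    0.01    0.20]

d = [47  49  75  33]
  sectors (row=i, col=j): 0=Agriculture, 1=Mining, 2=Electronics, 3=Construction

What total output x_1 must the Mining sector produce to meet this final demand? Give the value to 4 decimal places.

Form M = I − A:
  [  0.89   -0.13   -0.20   -0.06]
  [ -0.13    0.91   -0.17   -0.04]
  [ -0.12   -0.06    0.94   -0.19]
  [ -0.11   -0.09   -0.01    0.80]
Leontief inverse L = M⁻¹:
  [  1.2159    0.2105    0.2986    0.1726]
  [  0.2213    1.1610    0.2585    0.1360]
  [  0.2087    0.1336    1.1355    0.2920]
  [  0.1947    0.1612    0.0843    1.2927]
Total output x = L · d:
  x_0 = 1.2159·47 + 0.2105·49 + 0.2986·75 + 0.1726·33 = 95.5548
  x_1 = 0.2213·47 + 1.1610·49 + 0.2585·75 + 0.1360·33 = 91.1641
  x_2 = 0.2087·47 + 0.1336·49 + 1.1355·75 + 0.2920·33 = 111.1520
  x_3 = 0.1947·47 + 0.1612·49 + 0.0843·75 + 1.2927·33 = 66.0342

91.1641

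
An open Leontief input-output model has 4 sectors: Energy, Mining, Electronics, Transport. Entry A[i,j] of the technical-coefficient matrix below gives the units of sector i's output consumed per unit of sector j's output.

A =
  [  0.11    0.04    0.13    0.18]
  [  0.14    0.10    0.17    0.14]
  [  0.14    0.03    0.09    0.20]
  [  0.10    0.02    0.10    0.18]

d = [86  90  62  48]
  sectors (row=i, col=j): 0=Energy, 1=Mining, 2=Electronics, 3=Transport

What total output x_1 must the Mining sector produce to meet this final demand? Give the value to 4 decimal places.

158.0235

Form M = I − A:
  [  0.89   -0.04   -0.13   -0.18]
  [ -0.14    0.90   -0.17   -0.14]
  [ -0.14   -0.03    0.91   -0.20]
  [ -0.10   -0.02   -0.10    0.82]
Leontief inverse L = M⁻¹:
  [  1.2063    0.0683    0.2214    0.3305]
  [  0.2602    1.1393    0.2853    0.3212]
  [  0.2342    0.0576    1.1815    0.3494]
  [  0.1820    0.0431    0.1780    1.3103]
Total output x = L · d:
  x_0 = 1.2063·86 + 0.0683·90 + 0.2214·62 + 0.3305·48 = 139.4826
  x_1 = 0.2602·86 + 1.1393·90 + 0.2853·62 + 0.3212·48 = 158.0235
  x_2 = 0.2342·86 + 0.0576·90 + 1.1815·62 + 0.3494·48 = 115.3425
  x_3 = 0.1820·86 + 0.0431·90 + 0.1780·62 + 1.3103·48 = 93.4671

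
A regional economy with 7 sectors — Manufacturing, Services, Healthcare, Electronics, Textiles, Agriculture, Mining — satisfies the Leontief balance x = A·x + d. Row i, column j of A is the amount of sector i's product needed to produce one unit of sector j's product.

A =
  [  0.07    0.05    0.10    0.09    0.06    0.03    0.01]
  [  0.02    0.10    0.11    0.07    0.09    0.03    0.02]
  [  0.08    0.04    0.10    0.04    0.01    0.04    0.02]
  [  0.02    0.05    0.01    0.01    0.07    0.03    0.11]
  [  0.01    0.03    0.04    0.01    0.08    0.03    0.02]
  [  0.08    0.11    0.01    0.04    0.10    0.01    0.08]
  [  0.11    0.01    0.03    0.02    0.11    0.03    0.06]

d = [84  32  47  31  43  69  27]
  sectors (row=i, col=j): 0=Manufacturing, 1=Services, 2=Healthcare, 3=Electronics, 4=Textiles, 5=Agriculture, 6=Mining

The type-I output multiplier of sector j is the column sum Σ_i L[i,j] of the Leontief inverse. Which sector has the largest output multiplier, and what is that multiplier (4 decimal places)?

Textiles (1.7912)

Form M = I − A:
  [  0.93   -0.05   -0.10   -0.09   -0.06   -0.03   -0.01]
  [ -0.02    0.90   -0.11   -0.07   -0.09   -0.03   -0.02]
  [ -0.08   -0.04    0.90   -0.04   -0.01   -0.04   -0.02]
  [ -0.02   -0.05   -0.01    0.99   -0.07   -0.03   -0.11]
  [ -0.01   -0.03   -0.04   -0.01    0.92   -0.03   -0.02]
  [ -0.08   -0.11   -0.01   -0.04   -0.10    0.99   -0.08]
  [ -0.11   -0.01   -0.03   -0.02   -0.11   -0.03    0.94]
Leontief inverse L = M⁻¹:
  [  1.1012    0.0836    0.1400    0.1154    0.1000    0.0492    0.0363]
  [  0.0510    1.1373    0.1538    0.0956    0.1346    0.0506    0.0464]
  [  0.1106    0.0689    1.1364    0.0643    0.0420    0.0558    0.0400]
  [  0.0467    0.0715    0.0349    1.0263    0.1086    0.0433    0.1289]
  [  0.0256    0.0473    0.0594    0.0215    1.1037    0.0397    0.0319]
  [  0.1116    0.1444    0.0524    0.0677    0.1515    1.0298    0.1042]
  [  0.1405    0.0357    0.0637    0.0431    0.1508    0.0465    1.0796]
Total output x = L · d:
  x_0 = 1.1012·84 + 0.0836·32 + 0.1400·47 + 0.1154·31 + 0.1000·43 + 0.0492·69 + 0.0363·27 = 114.0070
  x_1 = 0.0510·84 + 1.1373·32 + 0.1538·47 + 0.0956·31 + 0.1346·43 + 0.0506·69 + 0.0464·27 = 61.4036
  x_2 = 0.1106·84 + 0.0689·32 + 1.1364·47 + 0.0643·31 + 0.0420·43 + 0.0558·69 + 0.0400·27 = 73.6342
  x_3 = 0.0467·84 + 0.0715·32 + 0.0349·47 + 1.0263·31 + 0.1086·43 + 0.0433·69 + 0.1289·27 = 50.8082
  x_4 = 0.0256·84 + 0.0473·32 + 0.0594·47 + 0.0215·31 + 1.1037·43 + 0.0397·69 + 0.0319·27 = 58.1806
  x_5 = 0.1116·84 + 0.1444·32 + 0.0524·47 + 0.0677·31 + 0.1515·43 + 1.0298·69 + 0.1042·27 = 98.9403
  x_6 = 0.1405·84 + 0.0357·32 + 0.0637·47 + 0.0431·31 + 0.1508·43 + 0.0465·69 + 1.0796·27 = 56.1150
Output multipliers (column sums of L):
  Manufacturing: 1.5873
  Services: 1.5886
  Healthcare: 1.6407
  Electronics: 1.4339
  Textiles: 1.7912
  Agriculture: 1.3148
  Mining: 1.4672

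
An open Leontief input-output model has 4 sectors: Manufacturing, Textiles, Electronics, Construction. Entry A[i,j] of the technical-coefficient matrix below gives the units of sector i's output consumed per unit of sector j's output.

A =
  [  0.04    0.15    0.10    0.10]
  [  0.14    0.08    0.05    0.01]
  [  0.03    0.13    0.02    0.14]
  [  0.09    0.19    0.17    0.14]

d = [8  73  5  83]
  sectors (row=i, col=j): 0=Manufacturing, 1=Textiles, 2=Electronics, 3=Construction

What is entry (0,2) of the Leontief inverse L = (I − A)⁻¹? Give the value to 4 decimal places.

Form M = I − A:
  [  0.96   -0.15   -0.10   -0.10]
  [ -0.14    0.92   -0.05   -0.01]
  [ -0.03   -0.13    0.98   -0.14]
  [ -0.09   -0.19   -0.17    0.86]
Leontief inverse L = M⁻¹:
  [  1.0946    0.2316    0.1503    0.1544]
  [  0.1728    1.1367    0.0838    0.0469]
  [  0.0805    0.2029    1.0713    0.1861]
  [  0.1686    0.3155    0.2460    1.2261]
Total output x = L · d:
  x_0 = 1.0946·8 + 0.2316·73 + 0.1503·5 + 0.1544·83 = 39.2343
  x_1 = 0.1728·8 + 1.1367·73 + 0.0838·5 + 0.0469·83 = 88.6736
  x_2 = 0.0805·8 + 0.2029·73 + 1.0713·5 + 0.1861·83 = 36.2625
  x_3 = 0.1686·8 + 0.3155·73 + 0.2460·5 + 1.2261·83 = 127.3764

L[0,2] = 0.1503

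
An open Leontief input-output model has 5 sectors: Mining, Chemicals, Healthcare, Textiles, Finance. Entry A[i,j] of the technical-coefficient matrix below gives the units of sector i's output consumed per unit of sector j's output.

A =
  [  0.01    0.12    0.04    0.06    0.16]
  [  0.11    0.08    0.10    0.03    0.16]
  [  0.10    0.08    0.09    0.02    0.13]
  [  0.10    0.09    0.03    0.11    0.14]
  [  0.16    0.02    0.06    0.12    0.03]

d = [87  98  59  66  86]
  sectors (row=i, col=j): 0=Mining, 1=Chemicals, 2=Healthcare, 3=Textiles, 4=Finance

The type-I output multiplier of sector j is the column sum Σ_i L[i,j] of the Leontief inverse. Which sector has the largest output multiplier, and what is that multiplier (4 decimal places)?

Finance (2.0514)

Form M = I − A:
  [  0.99   -0.12   -0.04   -0.06   -0.16]
  [ -0.11    0.92   -0.10   -0.03   -0.16]
  [ -0.10   -0.08    0.91   -0.02   -0.13]
  [ -0.10   -0.09   -0.03    0.89   -0.14]
  [ -0.16   -0.02   -0.06   -0.12    0.97]
Leontief inverse L = M⁻¹:
  [  1.0862    0.1651    0.0850    0.1123    0.2340]
  [  0.1920    1.1395    0.1533    0.0889    0.2530]
  [  0.1711    0.1327    1.1373    0.0702    0.2127]
  [  0.1812    0.1505    0.0787    1.1743    0.2347]
  [  0.2161    0.0776    0.0973    0.1700    1.1169]
Total output x = L · d:
  x_0 = 1.0862·87 + 0.1651·98 + 0.0850·59 + 0.1123·66 + 0.2340·86 = 143.2319
  x_1 = 0.1920·87 + 1.1395·98 + 0.1533·59 + 0.0889·66 + 0.2530·86 = 165.0432
  x_2 = 0.1711·87 + 0.1327·98 + 1.1373·59 + 0.0702·66 + 0.2127·86 = 117.9207
  x_3 = 0.1812·87 + 0.1505·98 + 0.0787·59 + 1.1743·66 + 0.2347·86 = 132.8462
  x_4 = 0.2161·87 + 0.0776·98 + 0.0973·59 + 0.1700·66 + 1.1169·86 = 139.4173
Output multipliers (column sums of L):
  Mining: 1.8466
  Chemicals: 1.6654
  Healthcare: 1.5516
  Textiles: 1.6157
  Finance: 2.0514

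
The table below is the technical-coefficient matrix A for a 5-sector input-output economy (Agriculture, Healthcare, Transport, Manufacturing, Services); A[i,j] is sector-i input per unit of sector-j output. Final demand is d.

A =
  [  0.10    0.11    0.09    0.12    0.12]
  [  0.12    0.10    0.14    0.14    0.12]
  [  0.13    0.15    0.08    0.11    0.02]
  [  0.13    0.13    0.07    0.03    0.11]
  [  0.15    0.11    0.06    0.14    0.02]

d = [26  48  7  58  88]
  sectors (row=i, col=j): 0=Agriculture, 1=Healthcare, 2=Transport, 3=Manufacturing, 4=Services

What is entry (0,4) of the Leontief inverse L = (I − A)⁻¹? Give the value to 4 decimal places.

L[0,4] = 0.2129

Form M = I − A:
  [  0.90   -0.11   -0.09   -0.12   -0.12]
  [ -0.12    0.90   -0.14   -0.14   -0.12]
  [ -0.13   -0.15    0.92   -0.11   -0.02]
  [ -0.13   -0.13   -0.07    0.97   -0.11]
  [ -0.15   -0.11   -0.06   -0.14    0.98]
Leontief inverse L = M⁻¹:
  [  1.2416    0.2444    0.1909    0.2413    0.2129]
  [  0.2816    1.2554    0.2543    0.2773    0.2245]
  [  0.2577    0.2738    1.1781    0.2214    0.1140]
  [  0.2538    0.2469    0.1620    1.1442    0.1930]
  [  0.2737    0.2304    0.1530    0.2451    1.1128]
Total output x = L · d:
  x_0 = 1.2416·26 + 0.2444·48 + 0.1909·7 + 0.2413·58 + 0.2129·88 = 78.0845
  x_1 = 0.2816·26 + 1.2554·48 + 0.2543·7 + 0.2773·58 + 0.2245·88 = 105.2008
  x_2 = 0.2577·26 + 0.2738·48 + 1.1781·7 + 0.2214·58 + 0.1140·88 = 50.9581
  x_3 = 0.2538·26 + 0.2469·48 + 0.1620·7 + 1.1442·58 + 0.1930·88 = 102.9341
  x_4 = 0.2737·26 + 0.2304·48 + 0.1530·7 + 0.2451·58 + 1.1128·88 = 131.3806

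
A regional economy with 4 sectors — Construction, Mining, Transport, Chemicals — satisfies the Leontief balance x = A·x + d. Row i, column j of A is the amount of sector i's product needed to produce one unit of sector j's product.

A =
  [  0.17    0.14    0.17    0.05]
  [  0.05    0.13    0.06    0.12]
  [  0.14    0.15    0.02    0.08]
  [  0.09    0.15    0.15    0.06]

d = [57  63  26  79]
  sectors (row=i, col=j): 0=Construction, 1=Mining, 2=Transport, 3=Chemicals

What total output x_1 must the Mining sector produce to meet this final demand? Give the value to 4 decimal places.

Form M = I − A:
  [  0.83   -0.14   -0.17   -0.05]
  [ -0.05    0.87   -0.06   -0.12]
  [ -0.14   -0.15    0.98   -0.08]
  [ -0.09   -0.15   -0.15    0.94]
Leontief inverse L = M⁻¹:
  [  1.2781    0.2715    0.2574    0.1246]
  [  0.1123    1.2178    0.1203    0.1717]
  [  0.2140    0.2464    1.0934    0.1359]
  [  0.1744    0.2596    0.2183    1.1248]
Total output x = L · d:
  x_0 = 1.2781·57 + 0.2715·63 + 0.2574·26 + 0.1246·79 = 106.4898
  x_1 = 0.1123·57 + 1.2178·63 + 0.1203·26 + 0.1717·79 = 99.8142
  x_2 = 0.2140·57 + 0.2464·63 + 1.0934·26 + 0.1359·79 = 66.8856
  x_3 = 0.1744·57 + 0.2596·63 + 0.2183·26 + 1.1248·79 = 120.8394

99.8142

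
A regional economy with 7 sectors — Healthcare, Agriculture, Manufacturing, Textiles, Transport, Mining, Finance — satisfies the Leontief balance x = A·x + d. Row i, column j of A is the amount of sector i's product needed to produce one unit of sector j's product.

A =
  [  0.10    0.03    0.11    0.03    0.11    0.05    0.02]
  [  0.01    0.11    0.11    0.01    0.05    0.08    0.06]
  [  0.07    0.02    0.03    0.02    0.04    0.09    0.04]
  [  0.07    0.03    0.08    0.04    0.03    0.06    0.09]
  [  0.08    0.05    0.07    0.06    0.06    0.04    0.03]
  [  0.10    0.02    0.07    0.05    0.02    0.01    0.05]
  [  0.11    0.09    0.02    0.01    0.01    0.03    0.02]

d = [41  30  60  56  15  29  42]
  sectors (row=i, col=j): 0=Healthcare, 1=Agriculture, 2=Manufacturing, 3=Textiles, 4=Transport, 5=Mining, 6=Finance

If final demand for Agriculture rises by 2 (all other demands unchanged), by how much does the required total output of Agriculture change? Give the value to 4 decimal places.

2.2921

Form M = I − A:
  [  0.90   -0.03   -0.11   -0.03   -0.11   -0.05   -0.02]
  [ -0.01    0.89   -0.11   -0.01   -0.05   -0.08   -0.06]
  [ -0.07   -0.02    0.97   -0.02   -0.04   -0.09   -0.04]
  [ -0.07   -0.03   -0.08    0.96   -0.03   -0.06   -0.09]
  [ -0.08   -0.05   -0.07   -0.06    0.94   -0.04   -0.03]
  [ -0.10   -0.02   -0.07   -0.05   -0.02    0.99   -0.05]
  [ -0.11   -0.09   -0.02   -0.01   -0.01   -0.03    0.98]
Leontief inverse L = M⁻¹:
  [  1.1575    0.0597    0.1607    0.0546    0.1496    0.0887    0.0480]
  [  0.0579    1.1460    0.1549    0.0289    0.0787    0.1172    0.0887]
  [  0.1117    0.0411    1.0653    0.0366    0.0648    0.1124    0.0594]
  [  0.1219    0.0595    0.1212    1.0583    0.0595    0.0920    0.1148]
  [  0.1283    0.0784    0.1154    0.0800    1.0927    0.0740    0.0567]
  [  0.1420    0.0425    0.1062    0.0649    0.0483    1.0384    0.0703]
  [  0.1444    0.1155    0.0597    0.0231    0.0386    0.0565    1.0391]
Total output x = L · d:
  x_0 = 1.1575·41 + 0.0597·30 + 0.1607·60 + 0.0546·56 + 0.1496·15 + 0.0887·29 + 0.0480·42 = 68.7842
  x_1 = 0.0579·41 + 1.1460·30 + 0.1549·60 + 0.0289·56 + 0.0787·15 + 0.1172·29 + 0.0887·42 = 55.9728
  x_2 = 0.1117·41 + 0.0411·30 + 1.0653·60 + 0.0366·56 + 0.0648·15 + 0.1124·29 + 0.0594·42 = 78.5061
  x_3 = 0.1219·41 + 0.0595·30 + 0.1212·60 + 1.0583·56 + 0.0595·15 + 0.0920·29 + 0.1148·42 = 81.7051
  x_4 = 0.1283·41 + 0.0784·30 + 0.1154·60 + 0.0800·56 + 1.0927·15 + 0.0740·29 + 0.0567·42 = 39.9344
  x_5 = 0.1420·41 + 0.0425·30 + 0.1062·60 + 0.0649·56 + 0.0483·15 + 1.0384·29 + 0.0703·42 = 50.8921
  x_6 = 0.1444·41 + 0.1155·30 + 0.0597·60 + 0.0231·56 + 0.0386·15 + 0.0565·29 + 1.0391·42 = 60.1195
Δx_1 = L[1,1] · Δd_1 = 1.1460 · 2 = 2.2921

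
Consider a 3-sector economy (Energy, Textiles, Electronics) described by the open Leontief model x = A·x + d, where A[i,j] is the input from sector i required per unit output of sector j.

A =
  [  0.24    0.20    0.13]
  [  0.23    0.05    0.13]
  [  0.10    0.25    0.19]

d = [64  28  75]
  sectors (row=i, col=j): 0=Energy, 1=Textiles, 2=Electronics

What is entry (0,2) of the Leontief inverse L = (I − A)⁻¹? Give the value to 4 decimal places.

Form M = I − A:
  [  0.76   -0.20   -0.13]
  [ -0.23    0.95   -0.13]
  [ -0.10   -0.25    0.81]
Leontief inverse L = M⁻¹:
  [  1.4727    0.3887    0.2987]
  [  0.3983    1.2042    0.2572]
  [  0.3047    0.4196    1.3508]
Total output x = L · d:
  x_0 = 1.4727·64 + 0.3887·28 + 0.2987·75 = 127.5420
  x_1 = 0.3983·64 + 1.2042·28 + 0.2572·75 = 78.4927
  x_2 = 0.3047·64 + 0.4196·28 + 1.3508·75 = 132.5647

L[0,2] = 0.2987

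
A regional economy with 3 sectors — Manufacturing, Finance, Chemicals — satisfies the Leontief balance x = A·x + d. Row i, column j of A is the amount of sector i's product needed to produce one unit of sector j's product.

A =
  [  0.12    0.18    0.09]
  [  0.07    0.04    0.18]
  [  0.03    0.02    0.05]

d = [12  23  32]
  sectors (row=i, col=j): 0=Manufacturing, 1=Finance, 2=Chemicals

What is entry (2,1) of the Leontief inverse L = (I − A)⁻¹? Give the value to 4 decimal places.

Form M = I − A:
  [  0.88   -0.18   -0.09]
  [ -0.07    0.96   -0.18]
  [ -0.03   -0.02    0.95]
Leontief inverse L = M⁻¹:
  [  1.1591    0.2205    0.1516]
  [  0.0917    1.0632    0.2101]
  [  0.0385    0.0293    1.0618]
Total output x = L · d:
  x_0 = 1.1591·12 + 0.2205·23 + 0.1516·32 = 23.8306
  x_1 = 0.0917·12 + 1.0632·23 + 0.2101·32 = 32.2803
  x_2 = 0.0385·12 + 0.0293·23 + 1.0618·32 = 35.1163

L[2,1] = 0.0293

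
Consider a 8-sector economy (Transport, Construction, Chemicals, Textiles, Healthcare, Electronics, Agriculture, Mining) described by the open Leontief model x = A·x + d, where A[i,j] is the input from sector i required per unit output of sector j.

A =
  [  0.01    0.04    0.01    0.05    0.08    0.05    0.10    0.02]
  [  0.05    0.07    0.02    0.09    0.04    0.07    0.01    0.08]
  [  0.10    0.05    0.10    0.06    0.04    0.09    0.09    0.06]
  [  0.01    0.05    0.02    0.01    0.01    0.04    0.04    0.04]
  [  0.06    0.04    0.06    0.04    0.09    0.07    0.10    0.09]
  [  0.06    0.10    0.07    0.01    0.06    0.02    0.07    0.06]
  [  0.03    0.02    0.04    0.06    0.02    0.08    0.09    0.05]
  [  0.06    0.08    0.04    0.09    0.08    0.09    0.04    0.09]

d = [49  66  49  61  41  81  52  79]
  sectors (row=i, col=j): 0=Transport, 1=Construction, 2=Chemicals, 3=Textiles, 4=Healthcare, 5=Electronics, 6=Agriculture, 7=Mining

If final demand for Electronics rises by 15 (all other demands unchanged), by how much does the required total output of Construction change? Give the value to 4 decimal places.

1.7396

Form M = I − A:
  [  0.99   -0.04   -0.01   -0.05   -0.08   -0.05   -0.10   -0.02]
  [ -0.05    0.93   -0.02   -0.09   -0.04   -0.07   -0.01   -0.08]
  [ -0.10   -0.05    0.90   -0.06   -0.04   -0.09   -0.09   -0.06]
  [ -0.01   -0.05   -0.02    0.99   -0.01   -0.04   -0.04   -0.04]
  [ -0.06   -0.04   -0.06   -0.04    0.91   -0.07   -0.10   -0.09]
  [ -0.06   -0.10   -0.07   -0.01   -0.06    0.98   -0.07   -0.06]
  [ -0.03   -0.02   -0.04   -0.06   -0.02   -0.08    0.91   -0.05]
  [ -0.06   -0.08   -0.04   -0.09   -0.08   -0.09   -0.04    0.91]
Leontief inverse L = M⁻¹:
  [  1.0388    0.0739    0.0386    0.0812    0.1116    0.0904    0.1442    0.0604]
  [  0.0842    1.1166    0.0511    0.1282    0.0802    0.1160    0.0556    0.1277]
  [  0.1504    0.1094    1.1490    0.1137    0.0945    0.1570    0.1642    0.1224]
  [  0.0298    0.0743    0.0379    1.0325    0.0305    0.0660    0.0645    0.0660]
  [  0.1086    0.0961    0.1067    0.0926    1.1446    0.1358    0.1706    0.1535]
  [  0.1009    0.1458    0.1069    0.0577    0.1042    1.0761    0.1250    0.1127]
  [  0.0618    0.0593    0.0718    0.0935    0.0533    0.1228    1.1369    0.0913]
  [  0.1077    0.1407    0.0844    0.1417    0.1349    0.1533    0.1053    1.1547]
Total output x = L · d:
  x_0 = 1.0388·49 + 0.0739·66 + 0.0386·49 + 0.0812·61 + 0.1116·41 + 0.0904·81 + 0.1442·52 + 0.0604·79 = 86.7913
  x_1 = 0.0842·49 + 1.1166·66 + 0.0511·49 + 0.1282·61 + 0.0802·41 + 0.1160·81 + 0.0556·52 + 0.1277·79 = 113.8058
  x_2 = 0.1504·49 + 0.1094·66 + 1.1490·49 + 0.1137·61 + 0.0945·41 + 0.1570·81 + 0.1642·52 + 0.1224·79 = 112.6218
  x_3 = 0.0298·49 + 0.0743·66 + 0.0379·49 + 1.0325·61 + 0.0305·41 + 0.0660·81 + 0.0645·52 + 0.0660·79 = 86.3599
  x_4 = 0.1086·49 + 0.0961·66 + 0.1067·49 + 0.0926·61 + 1.1446·41 + 0.1358·81 + 0.1706·52 + 0.1535·79 = 101.4552
  x_5 = 0.1009·49 + 0.1458·66 + 0.1069·49 + 0.0577·61 + 0.1042·41 + 1.0761·81 + 0.1250·52 + 0.1127·79 = 130.1686
  x_6 = 0.0618·49 + 0.0593·66 + 0.0718·49 + 0.0935·61 + 0.0533·41 + 0.1228·81 + 1.1369·52 + 0.0913·79 = 94.6243
  x_7 = 0.1077·49 + 0.1407·66 + 0.0844·49 + 0.1417·61 + 0.1349·41 + 0.1533·81 + 0.1053·52 + 1.1547·79 = 141.9844
Δx_1 = L[1,5] · Δd_5 = 0.1160 · 15 = 1.7396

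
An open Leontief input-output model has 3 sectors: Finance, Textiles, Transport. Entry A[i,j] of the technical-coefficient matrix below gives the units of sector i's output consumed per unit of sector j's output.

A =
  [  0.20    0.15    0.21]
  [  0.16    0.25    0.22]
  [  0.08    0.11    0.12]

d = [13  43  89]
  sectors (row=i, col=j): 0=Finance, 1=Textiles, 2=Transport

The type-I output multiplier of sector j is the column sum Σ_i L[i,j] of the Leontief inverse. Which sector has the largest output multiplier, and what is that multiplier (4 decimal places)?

Form M = I − A:
  [  0.80   -0.15   -0.21]
  [ -0.16    0.75   -0.22]
  [ -0.08   -0.11    0.88]
Leontief inverse L = M⁻¹:
  [  1.3569    0.3310    0.4065]
  [  0.3380    1.4665    0.4473]
  [  0.1656    0.2134    1.2292]
Total output x = L · d:
  x_0 = 1.3569·13 + 0.3310·43 + 0.4065·89 = 68.0544
  x_1 = 0.3380·13 + 1.4665·43 + 0.4473·89 = 107.2661
  x_2 = 0.1656·13 + 0.2134·43 + 1.2292·89 = 120.7314
Output multipliers (column sums of L):
  Finance: 1.8605
  Textiles: 2.0110
  Transport: 2.0831

Transport (2.0831)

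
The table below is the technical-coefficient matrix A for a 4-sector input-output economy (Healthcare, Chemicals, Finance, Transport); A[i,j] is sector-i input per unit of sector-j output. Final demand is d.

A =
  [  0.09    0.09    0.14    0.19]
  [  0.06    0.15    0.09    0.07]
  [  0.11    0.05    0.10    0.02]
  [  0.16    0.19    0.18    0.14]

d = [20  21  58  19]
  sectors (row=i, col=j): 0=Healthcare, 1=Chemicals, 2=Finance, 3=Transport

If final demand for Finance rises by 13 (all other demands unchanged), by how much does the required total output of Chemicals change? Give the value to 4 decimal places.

Form M = I − A:
  [  0.91   -0.09   -0.14   -0.19]
  [ -0.06    0.85   -0.09   -0.07]
  [ -0.11   -0.05    0.90   -0.02]
  [ -0.16   -0.19   -0.18    0.86]
Leontief inverse L = M⁻¹:
  [  1.1948    0.2062    0.2639    0.2869]
  [  0.1245    1.2290    0.1686    0.1315]
  [  0.1592    0.1008    1.1600    0.0704]
  [  0.2831    0.3310    0.3291    1.2599]
Total output x = L · d:
  x_0 = 1.1948·20 + 0.2062·21 + 0.2639·58 + 0.2869·19 = 48.9806
  x_1 = 0.1245·20 + 1.2290·21 + 0.1686·58 + 0.1315·19 = 40.5725
  x_2 = 0.1592·20 + 0.1008·21 + 1.1600·58 + 0.0704·19 = 73.9215
  x_3 = 0.2831·20 + 0.3310·21 + 0.3291·58 + 1.2599·19 = 55.6413
Δx_1 = L[1,2] · Δd_2 = 0.1686 · 13 = 2.1912

2.1912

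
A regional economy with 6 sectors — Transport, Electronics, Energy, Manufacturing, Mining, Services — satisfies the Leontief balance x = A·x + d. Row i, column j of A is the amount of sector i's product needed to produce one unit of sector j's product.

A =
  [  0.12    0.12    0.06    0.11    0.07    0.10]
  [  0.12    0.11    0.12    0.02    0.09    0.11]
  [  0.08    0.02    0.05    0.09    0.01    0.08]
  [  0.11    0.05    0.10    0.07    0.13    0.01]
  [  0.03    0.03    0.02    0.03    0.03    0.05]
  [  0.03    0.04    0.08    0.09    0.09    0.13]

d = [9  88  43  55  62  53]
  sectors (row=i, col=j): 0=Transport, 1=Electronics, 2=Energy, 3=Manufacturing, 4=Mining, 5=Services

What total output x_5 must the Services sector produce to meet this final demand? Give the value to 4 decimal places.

93.8994

Form M = I − A:
  [  0.88   -0.12   -0.06   -0.11   -0.07   -0.10]
  [ -0.12    0.89   -0.12   -0.02   -0.09   -0.11]
  [ -0.08   -0.02    0.95   -0.09   -0.01   -0.08]
  [ -0.11   -0.05   -0.10    0.93   -0.13   -0.01]
  [ -0.03   -0.03   -0.02   -0.03    0.97   -0.05]
  [ -0.03   -0.04   -0.08   -0.09   -0.09    0.87]
Leontief inverse L = M⁻¹:
  [  1.2091    0.1898    0.1384    0.1833    0.1482    0.1863]
  [  0.2011    1.1744    0.1908    0.0918    0.1562    0.1992]
  [  0.1307    0.0575    1.0945    0.1368    0.0562    0.1277]
  [  0.1767    0.0997    0.1520    1.1257    0.1809    0.0702]
  [  0.0563    0.0507    0.0444    0.0536    1.0546    0.0782]
  [  0.0871    0.0814    0.1345    0.1451    0.1453    1.1921]
Total output x = L · d:
  x_0 = 1.2091·9 + 0.1898·88 + 0.1384·43 + 0.1833·55 + 0.1482·62 + 0.1863·53 = 62.6821
  x_1 = 0.2011·9 + 1.1744·88 + 0.1908·43 + 0.0918·55 + 0.1562·62 + 0.1992·53 = 138.6489
  x_2 = 0.1307·9 + 0.0575·88 + 1.0945·43 + 0.1368·55 + 0.0562·62 + 0.1277·53 = 71.0850
  x_3 = 0.1767·9 + 0.0997·88 + 0.1520·43 + 1.1257·55 + 0.1809·62 + 0.0702·53 = 93.7532
  x_4 = 0.0563·9 + 0.0507·88 + 0.0444·43 + 0.0536·55 + 1.0546·62 + 0.0782·53 = 79.3497
  x_5 = 0.0871·9 + 0.0814·88 + 0.1345·43 + 0.1451·55 + 0.1453·62 + 1.1921·53 = 93.8994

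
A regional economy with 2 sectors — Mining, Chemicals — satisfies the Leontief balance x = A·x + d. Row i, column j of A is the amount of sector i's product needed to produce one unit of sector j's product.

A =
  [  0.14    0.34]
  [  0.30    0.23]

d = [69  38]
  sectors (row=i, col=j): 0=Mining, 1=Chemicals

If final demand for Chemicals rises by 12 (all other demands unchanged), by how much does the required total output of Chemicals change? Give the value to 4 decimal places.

Form M = I − A:
  [  0.86   -0.34]
  [ -0.30    0.77]
Leontief inverse L = M⁻¹:
  [  1.3745    0.6069]
  [  0.5355    1.5352]
Total output x = L · d:
  x_0 = 1.3745·69 + 0.6069·38 = 117.9043
  x_1 = 0.5355·69 + 1.5352·38 = 95.2874
Δx_1 = L[1,1] · Δd_1 = 1.5352 · 12 = 18.4220

18.4220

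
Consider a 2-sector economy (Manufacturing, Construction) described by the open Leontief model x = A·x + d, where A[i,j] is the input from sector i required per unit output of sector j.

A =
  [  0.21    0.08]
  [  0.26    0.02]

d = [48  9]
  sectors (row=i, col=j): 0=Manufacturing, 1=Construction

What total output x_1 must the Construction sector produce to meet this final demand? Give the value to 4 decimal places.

Form M = I − A:
  [  0.79   -0.08]
  [ -0.26    0.98]
Leontief inverse L = M⁻¹:
  [  1.3008    0.1062]
  [  0.3451    1.0486]
Total output x = L · d:
  x_0 = 1.3008·48 + 0.1062·9 = 63.3926
  x_1 = 0.3451·48 + 1.0486·9 = 26.0021

26.0021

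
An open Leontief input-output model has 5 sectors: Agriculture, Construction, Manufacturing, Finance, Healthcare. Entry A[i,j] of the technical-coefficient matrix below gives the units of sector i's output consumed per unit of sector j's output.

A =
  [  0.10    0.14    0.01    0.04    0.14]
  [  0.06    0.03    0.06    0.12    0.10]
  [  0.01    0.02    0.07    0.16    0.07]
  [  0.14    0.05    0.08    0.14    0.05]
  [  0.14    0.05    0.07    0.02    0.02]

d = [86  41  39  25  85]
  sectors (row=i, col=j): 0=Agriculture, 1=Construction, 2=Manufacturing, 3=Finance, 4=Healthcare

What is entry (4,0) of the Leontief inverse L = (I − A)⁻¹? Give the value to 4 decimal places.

L[4,0] = 0.1822

Form M = I − A:
  [  0.90   -0.14   -0.01   -0.04   -0.14]
  [ -0.06    0.97   -0.06   -0.12   -0.10]
  [ -0.01   -0.02    0.93   -0.16   -0.07]
  [ -0.14   -0.05   -0.08    0.86   -0.05]
  [ -0.14   -0.05   -0.07   -0.02    0.98]
Leontief inverse L = M⁻¹:
  [  1.1686    0.1844    0.0471    0.0934    0.1939]
  [  0.1216    1.0668    0.0959    0.1757    0.1420]
  [  0.0657    0.0489    1.1058    0.2180    0.1045]
  [  0.2140    0.1016    0.1215    1.2121    0.1115]
  [  0.1822    0.0863    0.0931    0.0626    1.0651]
Total output x = L · d:
  x_0 = 1.1686·86 + 0.1844·41 + 0.0471·39 + 0.0934·25 + 0.1939·85 = 128.7145
  x_1 = 0.1216·86 + 1.0668·41 + 0.0959·39 + 0.1757·25 + 0.1420·85 = 74.4064
  x_2 = 0.0657·86 + 0.0489·41 + 1.1058·39 + 0.2180·25 + 0.1045·85 = 65.1131
  x_3 = 0.2140·86 + 0.1016·41 + 0.1215·39 + 1.2121·25 + 0.1115·85 = 67.0888
  x_4 = 0.1822·86 + 0.0863·41 + 0.0931·39 + 0.0626·25 + 1.0651·85 = 114.9388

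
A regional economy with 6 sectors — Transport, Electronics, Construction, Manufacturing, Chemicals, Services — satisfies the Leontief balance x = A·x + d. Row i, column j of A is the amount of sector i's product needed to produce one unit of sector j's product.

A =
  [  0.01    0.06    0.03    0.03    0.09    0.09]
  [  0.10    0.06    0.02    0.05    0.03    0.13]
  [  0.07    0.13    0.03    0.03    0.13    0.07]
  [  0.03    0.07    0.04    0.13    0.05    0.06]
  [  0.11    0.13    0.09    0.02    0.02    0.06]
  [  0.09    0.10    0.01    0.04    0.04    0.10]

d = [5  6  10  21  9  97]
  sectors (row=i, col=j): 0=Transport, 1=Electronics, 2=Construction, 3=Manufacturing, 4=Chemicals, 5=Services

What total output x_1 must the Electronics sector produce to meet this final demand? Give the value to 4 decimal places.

Form M = I − A:
  [  0.99   -0.06   -0.03   -0.03   -0.09   -0.09]
  [ -0.10    0.94   -0.02   -0.05   -0.03   -0.13]
  [ -0.07   -0.13    0.97   -0.03   -0.13   -0.07]
  [ -0.03   -0.07   -0.04    0.87   -0.05   -0.06]
  [ -0.11   -0.13   -0.09   -0.02    0.98   -0.06]
  [ -0.09   -0.10   -0.01   -0.04   -0.04    0.90]
Leontief inverse L = M⁻¹:
  [  1.0512    0.1081    0.0490    0.0530    0.1146    0.1357]
  [  0.1417    1.1130    0.0385    0.0803    0.0639    0.1875]
  [  0.1278    0.1971    1.0584    0.0625    0.1670    0.1389]
  [  0.0718    0.1236    0.0618    1.1682    0.0828    0.1132]
  [  0.1581    0.1896    0.1108    0.0504    1.0631    0.1261]
  [  0.1325    0.1506    0.0286    0.0691    0.0714    1.1577]
Total output x = L · d:
  x_0 = 1.0512·5 + 0.1081·6 + 0.0490·10 + 0.0530·21 + 0.1146·9 + 0.1357·97 = 21.7026
  x_1 = 0.1417·5 + 1.1130·6 + 0.0385·10 + 0.0803·21 + 0.0639·9 + 0.1875·97 = 28.2248
  x_2 = 0.1278·5 + 0.1971·6 + 1.0584·10 + 0.0625·21 + 0.1670·9 + 0.1389·97 = 28.6913
  x_3 = 0.0718·5 + 0.1236·6 + 0.0618·10 + 1.1682·21 + 0.0828·9 + 0.1132·97 = 37.9810
  x_4 = 0.1581·5 + 0.1896·6 + 0.1108·10 + 0.0504·21 + 1.0631·9 + 0.1261·97 = 25.8906
  x_5 = 0.1325·5 + 0.1506·6 + 0.0286·10 + 0.0691·21 + 0.0714·9 + 1.1577·97 = 116.2417

28.2248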